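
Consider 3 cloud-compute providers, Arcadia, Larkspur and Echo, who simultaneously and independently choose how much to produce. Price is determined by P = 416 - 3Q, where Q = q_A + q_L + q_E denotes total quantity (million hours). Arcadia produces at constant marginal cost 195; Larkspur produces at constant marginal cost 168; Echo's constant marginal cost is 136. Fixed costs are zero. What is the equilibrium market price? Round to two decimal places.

228.75

Arcadia's profit: π_A = (416 - 3Q)q_A - (195q_A). Setting ∂π_A/∂q_A = 0: 221 - 6q_A - 3(q_L + q_E) = 0.
Larkspur's profit: π_L = (416 - 3Q)q_L - (168q_L). Setting ∂π_L/∂q_L = 0: 248 - 6q_L - 3(q_A + q_E) = 0.
Echo's profit: π_E = (416 - 3Q)q_E - (136q_E). Setting ∂π_E/∂q_E = 0: 280 - 6q_E - 3(q_A + q_L) = 0.
Adding the 3 conditions: 749 − 6Q − 6Q = 0, i.e. Q = 749/12.
Back-substituting: q_A = (221 − 749/4)/3 = 45/4, q_L = (248 − 749/4)/3 = 81/4, q_E = (280 − 749/4)/3 = 371/12.
Total output Q = 749/12, so price P = 416 - 3·(749/12) = 915/4.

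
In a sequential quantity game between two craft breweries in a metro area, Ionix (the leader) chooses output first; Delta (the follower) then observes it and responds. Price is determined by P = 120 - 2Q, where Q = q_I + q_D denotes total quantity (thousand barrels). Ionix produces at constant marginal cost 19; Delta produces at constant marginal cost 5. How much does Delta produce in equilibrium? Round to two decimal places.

The follower Delta best-responds to any q_I: π_D = (120 - 2Q)q_D - 5q_D.
Setting the follower's marginal profit to zero, 115 - 2q_I - 4q_D = 0, i.e. q_D = (115 - 2q_I)/4.
Ionix substitutes q_D(q_I) into its own profit: π_I = q_I(120 - 2q_I - (115 - 2q_I)/2) - 19q_I = (125/2 - q_I)q_I - 19q_I.
Maximising: ∂π_I/∂q_I = 87/2 - 2q_I = 0, giving q_I = 87/4.
Then q_D = (115 - 2·(87/4))/4 = 143/8.

17.88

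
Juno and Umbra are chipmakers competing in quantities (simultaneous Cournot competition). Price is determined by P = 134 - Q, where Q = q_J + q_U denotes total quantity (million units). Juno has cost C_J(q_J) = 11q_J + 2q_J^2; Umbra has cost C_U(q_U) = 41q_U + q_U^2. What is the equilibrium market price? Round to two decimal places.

97.74

Juno's profit: π_J = (134 - Q)q_J - (11q_J + 2q_J²). Setting ∂π_J/∂q_J = 0: 123 - 6q_J - (q_U) = 0.
Umbra's first-order condition: 93 - 4q_U - (q_J) = 0.
Rearranging gives the reaction functions q_J = (123 - q_U)/6 and q_U = (93 - q_J)/4.
Substituting one into the other gives q_J = 399/23 and q_U = 435/23.
Total output Q = 834/23, so price P = 134 - 834/23 = 97.7391.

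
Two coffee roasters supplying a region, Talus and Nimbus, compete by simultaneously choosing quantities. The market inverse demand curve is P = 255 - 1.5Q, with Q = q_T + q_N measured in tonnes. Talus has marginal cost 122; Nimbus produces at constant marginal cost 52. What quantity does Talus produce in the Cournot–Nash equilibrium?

Talus's profit: π_T = (255 - 1.5Q)q_T - (122q_T). Setting ∂π_T/∂q_T = 0: 133 - 3q_T - (3/2)(q_N) = 0.
Nimbus's first-order condition: 203 - 3q_N - (3/2)(q_T) = 0.
So q_T = (133 - (3/2)q_N)/3 and q_N = (203 - (3/2)q_T)/3.
Solving the pair: q_T = 14, q_N = 182/3.

14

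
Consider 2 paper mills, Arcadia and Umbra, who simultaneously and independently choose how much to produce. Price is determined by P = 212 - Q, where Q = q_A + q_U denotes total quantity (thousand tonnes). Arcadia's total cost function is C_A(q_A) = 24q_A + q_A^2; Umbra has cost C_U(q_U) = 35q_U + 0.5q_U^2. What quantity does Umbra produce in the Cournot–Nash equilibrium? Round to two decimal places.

47.27

Arcadia's profit: π_A = (212 - Q)q_A - (24q_A + q_A²). Setting ∂π_A/∂q_A = 0: 188 - 4q_A - (q_U) = 0.
Umbra's profit: π_U = (212 - Q)q_U - (35q_U + (1/2)q_U²). Setting ∂π_U/∂q_U = 0: 177 - 3q_U - (q_A) = 0.
So q_A = (188 - q_U)/4 and q_U = (177 - q_A)/3.
Solving the pair: q_A = 387/11, q_U = 520/11.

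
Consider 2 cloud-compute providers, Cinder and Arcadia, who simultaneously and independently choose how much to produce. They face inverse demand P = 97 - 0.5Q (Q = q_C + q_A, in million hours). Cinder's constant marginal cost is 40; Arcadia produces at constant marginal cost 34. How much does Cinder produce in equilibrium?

Cinder's profit: π_C = (97 - 0.5Q)q_C - (40q_C). Setting ∂π_C/∂q_C = 0: 57 - q_C - (1/2)(q_A) = 0.
Arcadia's first-order condition: 63 - q_A - (1/2)(q_C) = 0.
So q_C = (57 - (1/2)q_A) and q_A = (63 - (1/2)q_C).
Solving the pair: q_C = 34, q_A = 46.

34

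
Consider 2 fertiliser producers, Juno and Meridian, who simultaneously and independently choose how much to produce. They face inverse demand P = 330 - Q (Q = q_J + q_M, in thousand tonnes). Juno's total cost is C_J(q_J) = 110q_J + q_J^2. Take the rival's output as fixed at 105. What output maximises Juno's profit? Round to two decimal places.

With the rival's output fixed at 105, Juno's profit is π_J = (330 - 105 - q_J)q_J - (110q_J + q_J²) = (225 - q_J)q_J - (110q_J + q_J²).
∂π_J/∂q_J = 115 - 4q_J = 0, so q_J = 115/4.

28.75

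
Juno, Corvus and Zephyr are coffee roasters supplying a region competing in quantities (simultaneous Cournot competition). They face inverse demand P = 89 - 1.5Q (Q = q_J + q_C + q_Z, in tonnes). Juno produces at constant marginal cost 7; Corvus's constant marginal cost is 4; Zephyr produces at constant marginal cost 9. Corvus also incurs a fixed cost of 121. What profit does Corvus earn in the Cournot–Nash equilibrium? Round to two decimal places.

Juno's profit: π_J = (89 - 1.5Q)q_J - (7q_J). Setting ∂π_J/∂q_J = 0: 82 - 3q_J - (3/2)(q_C + q_Z) = 0.
Corvus's first-order condition: 85 - 3q_C - (3/2)(q_J + q_Z) = 0.
Zephyr's first-order condition: 80 - 3q_Z - (3/2)(q_J + q_C) = 0.
Summing all 3 equations gives 247 − 6Q = 0, hence Q = 247/6.
Back-substituting: q_J = (82 − 247/4)/(3/2) = 27/2, q_C = (85 − 247/4)/(3/2) = 31/2, q_Z = (80 − 247/4)/(3/2) = 73/6.
Price P = 89 - (3/2)·(247/6) = 109/4.
Corvus's profit: (109/4 - 4)·(31/2) - 121 = 1915/8.

239.38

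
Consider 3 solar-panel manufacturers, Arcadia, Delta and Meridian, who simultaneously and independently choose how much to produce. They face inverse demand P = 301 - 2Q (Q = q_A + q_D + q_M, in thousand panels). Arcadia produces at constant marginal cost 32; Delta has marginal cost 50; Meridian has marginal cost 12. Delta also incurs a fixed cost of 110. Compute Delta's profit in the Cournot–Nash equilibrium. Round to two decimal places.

1078.28

Arcadia's profit: π_A = (301 - 2Q)q_A - (32q_A). Setting ∂π_A/∂q_A = 0: 269 - 4q_A - 2(q_D + q_M) = 0.
Delta's first-order condition: 251 - 4q_D - 2(q_A + q_M) = 0.
Meridian's first-order condition: 289 - 4q_M - 2(q_A + q_D) = 0.
Adding the 3 first-order conditions: 809 − 8Q = 0, so Q = 809/8.
Back-substituting: q_A = (269 − 809/4)/2 = 267/8, q_D = (251 − 809/4)/2 = 195/8, q_M = (289 − 809/4)/2 = 347/8.
Price P = 301 - 2·(809/8) = 395/4.
Delta's profit: (395/4 - 50)·(195/8) - 110 = 1078.2813.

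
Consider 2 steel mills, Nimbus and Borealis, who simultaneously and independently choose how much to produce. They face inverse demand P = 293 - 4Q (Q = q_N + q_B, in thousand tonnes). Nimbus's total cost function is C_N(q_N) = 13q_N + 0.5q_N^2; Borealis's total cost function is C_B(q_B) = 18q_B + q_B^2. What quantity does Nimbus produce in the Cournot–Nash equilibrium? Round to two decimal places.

22.97

Nimbus's profit: π_N = (293 - 4Q)q_N - (13q_N + (1/2)q_N²). Setting ∂π_N/∂q_N = 0: 280 - 9q_N - 4(q_B) = 0.
Borealis's profit: π_B = (293 - 4Q)q_B - (18q_B + q_B²). Setting ∂π_B/∂q_B = 0: 275 - 10q_B - 4(q_N) = 0.
Best responses: q_N = (280 - 4q_B)/9, q_B = (275 - 4q_N)/10.
Solving the pair: q_N = 850/37, q_B = 1355/74.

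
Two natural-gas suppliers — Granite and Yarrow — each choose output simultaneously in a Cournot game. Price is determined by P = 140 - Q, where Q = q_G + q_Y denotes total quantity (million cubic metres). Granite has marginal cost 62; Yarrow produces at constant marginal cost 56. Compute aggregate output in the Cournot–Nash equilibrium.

54

Granite's profit: π_G = (140 - Q)q_G - (62q_G). Setting ∂π_G/∂q_G = 0: 78 - 2q_G - (q_Y) = 0.
Yarrow's first-order condition: 84 - 2q_Y - (q_G) = 0.
Rearranging gives the reaction functions q_G = (78 - q_Y)/2 and q_Y = (84 - q_G)/2.
Substituting one into the other gives q_G = 24 and q_Y = 30.
Total output Q = 24 + 30 = 54.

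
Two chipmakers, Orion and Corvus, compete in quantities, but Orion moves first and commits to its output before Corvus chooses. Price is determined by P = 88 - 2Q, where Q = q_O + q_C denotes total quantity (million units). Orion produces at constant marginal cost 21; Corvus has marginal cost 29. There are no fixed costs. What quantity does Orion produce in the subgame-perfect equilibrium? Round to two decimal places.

Solve by backward induction. Given q_O, the follower Corvus maximises π_C = (88 - 2q_O - 2q_C)q_C - 29q_C.
Setting the follower's marginal profit to zero, 59 - 2q_O - 4q_C = 0, i.e. q_C = (59 - 2q_O)/4.
Orion substitutes q_C(q_O) into its own profit: π_O = q_O(88 - 2q_O - (59 - 2q_O)/2) - 21q_O = (117/2 - q_O)q_O - 21q_O.
Maximising: ∂π_O/∂q_O = 75/2 - 2q_O = 0, giving q_O = 75/4.
Then q_C = (59 - 2·(75/4))/4 = 43/8.

18.75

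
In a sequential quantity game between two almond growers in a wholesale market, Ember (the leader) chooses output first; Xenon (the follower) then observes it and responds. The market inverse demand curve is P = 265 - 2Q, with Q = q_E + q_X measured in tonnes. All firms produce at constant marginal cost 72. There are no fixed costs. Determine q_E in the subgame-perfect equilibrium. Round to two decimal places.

48.25

The follower Xenon best-responds to any q_E: π_X = (265 - 2Q)q_X - 72q_X.
Follower FOC: 193 - 2q_E - 4q_X = 0, so q_X(q_E) = (193 - 2q_E)/4.
The leader anticipates this reaction. Substituting into P = 265 - 2Q gives P = 337/2 - q_E, so π_E = (337/2 - q_E)q_E - 72q_E.
The leader's first-order condition 193/2 - 2q_E = 0 yields q_E = 193/4.
Then q_X = (193 - 2·(193/4))/4 = 193/8.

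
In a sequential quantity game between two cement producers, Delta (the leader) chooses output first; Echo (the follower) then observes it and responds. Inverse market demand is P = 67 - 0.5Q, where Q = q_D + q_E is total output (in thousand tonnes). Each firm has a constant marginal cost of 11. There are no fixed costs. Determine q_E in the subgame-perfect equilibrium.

28

Solve by backward induction. Given q_D, the follower Echo maximises π_E = (67 - (1/2)q_D - (1/2)q_E)q_E - 11q_E.
Setting the follower's marginal profit to zero, 56 - (1/2)q_D - q_E = 0, i.e. q_E = (56 - (1/2)q_D).
The leader anticipates this reaction. Substituting into P = 67 - 0.5Q gives P = 39 - (1/4)q_D, so π_D = (39 - (1/4)q_D)q_D - 11q_D.
Maximising: ∂π_D/∂q_D = 28 - (1/2)q_D = 0, giving q_D = 56.
Then q_E = (56 - (1/2)·56) = 28.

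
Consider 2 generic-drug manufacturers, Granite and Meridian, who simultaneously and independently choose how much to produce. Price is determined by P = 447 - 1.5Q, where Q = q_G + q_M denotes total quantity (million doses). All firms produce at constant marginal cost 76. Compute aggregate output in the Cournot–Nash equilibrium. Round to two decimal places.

A representative firm's profit is π_i = q_i(447 - 1.5Q) - 76q_i.
Setting ∂π_i/∂q_i = 0 with rivals' quantities fixed: 371 - 3q_i - (3/2)q_j = 0.
By symmetry each firm produces the same amount; substituting q_j = q_i yields q_i = 371/(9/2) = 742/9.
Total output Q = 742/9 + 742/9 = 1484/9.

164.89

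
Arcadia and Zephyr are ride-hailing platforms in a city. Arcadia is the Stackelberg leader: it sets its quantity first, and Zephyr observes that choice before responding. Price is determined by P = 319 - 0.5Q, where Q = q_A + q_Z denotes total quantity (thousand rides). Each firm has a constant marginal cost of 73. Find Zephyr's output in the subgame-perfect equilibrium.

The follower Zephyr best-responds to any q_A: π_Z = (319 - 0.5Q)q_Z - 73q_Z.
Setting the follower's marginal profit to zero, 246 - (1/2)q_A - q_Z = 0, i.e. q_Z = (246 - (1/2)q_A).
The leader anticipates this reaction. Substituting into P = 319 - 0.5Q gives P = 196 - (1/4)q_A, so π_A = (196 - (1/4)q_A)q_A - 73q_A.
The leader's first-order condition 123 - (1/2)q_A = 0 yields q_A = 246.
Then q_Z = (246 - (1/2)·246) = 123.

123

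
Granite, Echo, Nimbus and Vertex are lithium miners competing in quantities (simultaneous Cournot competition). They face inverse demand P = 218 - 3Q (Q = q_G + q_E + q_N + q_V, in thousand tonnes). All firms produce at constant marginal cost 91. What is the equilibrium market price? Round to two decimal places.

116.40

Each firm earns π_i = (218 - 3Q)q_i - 91q_i.
First-order condition (treating rivals' output as given): 127 - 6q_i - 3·Σ_{j≠i} q_j = 0.
With identical firms every q_j equals q_i, so Σ_{j≠i} q_j = 3q_i and 127 = 15q_i, giving q_i = 127/15.
Total output Q = 508/15, so price P = 218 - 3·(508/15) = 582/5.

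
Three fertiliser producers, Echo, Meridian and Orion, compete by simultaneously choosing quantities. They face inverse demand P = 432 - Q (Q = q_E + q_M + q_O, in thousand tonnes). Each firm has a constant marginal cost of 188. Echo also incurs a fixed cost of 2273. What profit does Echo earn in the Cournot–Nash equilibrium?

1448

A representative firm's profit is π_i = q_i(432 - Q) - 188q_i.
Setting ∂π_i/∂q_i = 0 with rivals' quantities fixed: 244 - 2q_i - Σ_{j≠i} q_j = 0.
By symmetry each firm produces the same amount; substituting Σ_{j≠i} q_j = 2q_i yields q_i = 244/4 = 61.
Price P = 432 - 183 = 249.
Echo's profit: (249 - 188)·61 - 2273 = 1448.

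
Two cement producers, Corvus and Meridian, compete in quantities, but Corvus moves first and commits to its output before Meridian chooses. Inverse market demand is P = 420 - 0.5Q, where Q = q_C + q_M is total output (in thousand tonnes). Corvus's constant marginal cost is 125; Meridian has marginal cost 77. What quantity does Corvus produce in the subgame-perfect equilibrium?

247

The follower Meridian best-responds to any q_C: π_M = (420 - 0.5Q)q_M - 77q_M.
Follower FOC: 343 - (1/2)q_C - q_M = 0, so q_M(q_C) = (343 - (1/2)q_C).
Corvus substitutes q_M(q_C) into its own profit: π_C = q_C(420 - (1/2)q_C - (343 - (1/2)q_C)/2) - 125q_C = (497/2 - (1/4)q_C)q_C - 125q_C.
The leader's first-order condition 247/2 - (1/2)q_C = 0 yields q_C = 247.
Then q_M = (343 - (1/2)·247) = 439/2.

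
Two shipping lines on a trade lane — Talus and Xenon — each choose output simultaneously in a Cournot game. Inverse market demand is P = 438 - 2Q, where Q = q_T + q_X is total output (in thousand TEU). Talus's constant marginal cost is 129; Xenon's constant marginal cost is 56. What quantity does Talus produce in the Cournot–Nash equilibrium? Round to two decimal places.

Talus's profit: π_T = (438 - 2Q)q_T - (129q_T). Setting ∂π_T/∂q_T = 0: 309 - 4q_T - 2(q_X) = 0.
Xenon's first-order condition: 382 - 4q_X - 2(q_T) = 0.
Rearranging gives the reaction functions q_T = (309 - 2q_X)/4 and q_X = (382 - 2q_T)/4.
Solving the pair: q_T = 118/3, q_X = 455/6.

39.33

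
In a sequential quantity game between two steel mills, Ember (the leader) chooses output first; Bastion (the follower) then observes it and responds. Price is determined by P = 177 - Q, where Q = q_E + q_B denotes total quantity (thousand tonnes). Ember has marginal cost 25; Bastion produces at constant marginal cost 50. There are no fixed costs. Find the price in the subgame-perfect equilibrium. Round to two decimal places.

69.25

Solve by backward induction. Given q_E, the follower Bastion maximises π_B = (177 - q_E - q_B)q_B - 50q_B.
Setting the follower's marginal profit to zero, 127 - q_E - 2q_B = 0, i.e. q_B = (127 - q_E)/2.
Ember substitutes q_B(q_E) into its own profit: π_E = q_E(177 - q_E - (127 - q_E)/2) - 25q_E = (227/2 - (1/2)q_E)q_E - 25q_E.
The leader's first-order condition 177/2 - q_E = 0 yields q_E = 177/2.
Then q_B = (127 - 177/2)/2 = 77/4.
Total output Q = 431/4, so price P = 177 - 431/4 = 277/4.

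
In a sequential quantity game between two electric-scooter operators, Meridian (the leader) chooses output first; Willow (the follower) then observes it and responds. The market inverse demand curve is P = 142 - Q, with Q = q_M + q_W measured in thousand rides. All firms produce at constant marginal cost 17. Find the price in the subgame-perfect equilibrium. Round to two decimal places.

Solve by backward induction. Given q_M, the follower Willow maximises π_W = (142 - q_M - q_W)q_W - 17q_W.
Follower FOC: 125 - q_M - 2q_W = 0, so q_W(q_M) = (125 - q_M)/2.
Meridian substitutes q_W(q_M) into its own profit: π_M = q_M(142 - q_M - (125 - q_M)/2) - 17q_M = (159/2 - (1/2)q_M)q_M - 17q_M.
The leader's first-order condition 125/2 - q_M = 0 yields q_M = 125/2.
Then q_W = (125 - 125/2)/2 = 125/4.
Total output Q = 375/4, so price P = 142 - 375/4 = 193/4.

48.25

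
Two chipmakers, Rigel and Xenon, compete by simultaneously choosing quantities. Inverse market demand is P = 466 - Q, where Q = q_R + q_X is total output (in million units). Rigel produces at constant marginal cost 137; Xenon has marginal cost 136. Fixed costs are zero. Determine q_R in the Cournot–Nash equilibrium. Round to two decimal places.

Rigel's profit: π_R = (466 - Q)q_R - (137q_R). Setting ∂π_R/∂q_R = 0: 329 - 2q_R - (q_X) = 0.
Xenon's profit: π_X = (466 - Q)q_X - (136q_X). Setting ∂π_X/∂q_X = 0: 330 - 2q_X - (q_R) = 0.
So q_R = (329 - q_X)/2 and q_X = (330 - q_R)/2.
Substituting one into the other gives q_R = 328/3 and q_X = 331/3.

109.33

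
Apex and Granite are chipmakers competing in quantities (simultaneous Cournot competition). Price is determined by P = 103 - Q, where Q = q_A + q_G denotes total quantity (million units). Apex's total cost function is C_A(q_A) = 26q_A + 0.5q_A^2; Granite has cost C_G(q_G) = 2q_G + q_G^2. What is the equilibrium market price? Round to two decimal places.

Apex's profit: π_A = (103 - Q)q_A - (26q_A + (1/2)q_A²). Setting ∂π_A/∂q_A = 0: 77 - 3q_A - (q_G) = 0.
Granite's profit: π_G = (103 - Q)q_G - (2q_G + q_G²). Setting ∂π_G/∂q_G = 0: 101 - 4q_G - (q_A) = 0.
So q_A = (77 - q_G)/3 and q_G = (101 - q_A)/4.
Substituting one into the other gives q_A = 207/11 and q_G = 226/11.
Total output Q = 433/11, so price P = 103 - 433/11 = 700/11.

63.64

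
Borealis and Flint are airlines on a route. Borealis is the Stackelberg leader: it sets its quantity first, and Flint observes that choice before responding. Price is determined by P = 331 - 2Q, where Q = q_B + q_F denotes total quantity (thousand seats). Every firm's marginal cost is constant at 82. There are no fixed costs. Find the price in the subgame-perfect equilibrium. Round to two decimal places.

144.25

Solve by backward induction. Given q_B, the follower Flint maximises π_F = (331 - 2q_B - 2q_F)q_F - 82q_F.
Follower FOC: 249 - 2q_B - 4q_F = 0, so q_F(q_B) = (249 - 2q_B)/4.
Borealis substitutes q_F(q_B) into its own profit: π_B = q_B(331 - 2q_B - (249 - 2q_B)/2) - 82q_B = (413/2 - q_B)q_B - 82q_B.
The leader's first-order condition 249/2 - 2q_B = 0 yields q_B = 249/4.
Then q_F = (249 - 2·(249/4))/4 = 249/8.
Total output Q = 747/8, so price P = 331 - 2·(747/8) = 577/4.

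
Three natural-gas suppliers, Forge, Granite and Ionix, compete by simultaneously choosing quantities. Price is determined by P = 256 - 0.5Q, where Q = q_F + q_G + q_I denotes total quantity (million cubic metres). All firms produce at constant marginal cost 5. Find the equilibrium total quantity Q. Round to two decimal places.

A representative firm's profit is π_i = q_i(256 - 0.5Q) - 5q_i.
Setting ∂π_i/∂q_i = 0 with rivals' quantities fixed: 251 - q_i - (1/2)·Σ_{j≠i} q_j = 0.
By symmetry each firm produces the same amount; substituting Σ_{j≠i} q_j = 2q_i yields q_i = 251/2.
Total output Q = 251/2 + 251/2 + 251/2 = 753/2.

376.50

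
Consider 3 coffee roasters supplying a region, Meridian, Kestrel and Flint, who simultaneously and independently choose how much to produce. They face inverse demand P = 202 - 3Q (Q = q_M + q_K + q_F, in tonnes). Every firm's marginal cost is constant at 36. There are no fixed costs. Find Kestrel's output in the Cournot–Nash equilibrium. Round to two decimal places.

A representative firm's profit is π_i = q_i(202 - 3Q) - 36q_i.
First-order condition (treating rivals' output as given): 166 - 6q_i - 3·Σ_{j≠i} q_j = 0.
With identical firms every q_j equals q_i, so Σ_{j≠i} q_j = 2q_i and 166 = 12q_i, giving q_i = 83/6.

13.83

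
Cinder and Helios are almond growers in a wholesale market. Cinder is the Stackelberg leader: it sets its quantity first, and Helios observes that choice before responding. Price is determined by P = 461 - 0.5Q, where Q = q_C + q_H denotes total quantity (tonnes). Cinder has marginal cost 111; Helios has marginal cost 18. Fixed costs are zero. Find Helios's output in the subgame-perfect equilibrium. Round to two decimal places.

314.50

The follower Helios best-responds to any q_C: π_H = (461 - 0.5Q)q_H - 18q_H.
Setting the follower's marginal profit to zero, 443 - (1/2)q_C - q_H = 0, i.e. q_H = (443 - (1/2)q_C).
The leader anticipates this reaction. Substituting into P = 461 - 0.5Q gives P = 479/2 - (1/4)q_C, so π_C = (479/2 - (1/4)q_C)q_C - 111q_C.
Maximising: ∂π_C/∂q_C = 257/2 - (1/2)q_C = 0, giving q_C = 257.
Then q_H = (443 - (1/2)·257) = 629/2.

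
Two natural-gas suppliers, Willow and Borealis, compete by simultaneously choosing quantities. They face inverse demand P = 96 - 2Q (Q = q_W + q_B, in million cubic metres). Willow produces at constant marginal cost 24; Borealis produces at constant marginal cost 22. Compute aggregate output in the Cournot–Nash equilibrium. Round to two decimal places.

24.33

Willow's profit: π_W = (96 - 2Q)q_W - (24q_W). Setting ∂π_W/∂q_W = 0: 72 - 4q_W - 2(q_B) = 0.
Borealis's first-order condition: 74 - 4q_B - 2(q_W) = 0.
Rearranging gives the reaction functions q_W = (72 - 2q_B)/4 and q_B = (74 - 2q_W)/4.
Substituting one into the other gives q_W = 35/3 and q_B = 38/3.
Total output Q = 35/3 + 38/3 = 73/3.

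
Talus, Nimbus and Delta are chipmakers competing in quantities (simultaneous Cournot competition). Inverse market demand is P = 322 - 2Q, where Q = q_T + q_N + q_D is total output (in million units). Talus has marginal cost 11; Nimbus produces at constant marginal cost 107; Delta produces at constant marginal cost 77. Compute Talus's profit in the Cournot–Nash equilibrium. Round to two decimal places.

6991.53

Talus's profit: π_T = (322 - 2Q)q_T - (11q_T). Setting ∂π_T/∂q_T = 0: 311 - 4q_T - 2(q_N + q_D) = 0.
Nimbus's first-order condition: 215 - 4q_N - 2(q_T + q_D) = 0.
Delta's profit: π_D = (322 - 2Q)q_D - (77q_D). Setting ∂π_D/∂q_D = 0: 245 - 4q_D - 2(q_T + q_N) = 0.
Summing all 3 equations gives 771 − 8Q = 0, hence Q = 771/8.
Back-substituting: q_T = (311 − 771/4)/2 = 473/8, q_N = (215 − 771/4)/2 = 89/8, q_D = (245 − 771/4)/2 = 209/8.
Price P = 322 - 2·(771/8) = 517/4.
Talus's profit: (517/4 - 11)·(473/8) = 6991.5313.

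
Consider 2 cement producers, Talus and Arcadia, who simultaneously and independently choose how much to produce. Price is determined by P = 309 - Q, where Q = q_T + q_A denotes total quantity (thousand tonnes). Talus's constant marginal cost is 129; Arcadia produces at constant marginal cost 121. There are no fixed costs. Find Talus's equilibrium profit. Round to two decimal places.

Talus's profit: π_T = (309 - Q)q_T - (129q_T). Setting ∂π_T/∂q_T = 0: 180 - 2q_T - (q_A) = 0.
Arcadia's first-order condition: 188 - 2q_A - (q_T) = 0.
Rearranging gives the reaction functions q_T = (180 - q_A)/2 and q_A = (188 - q_T)/2.
Solving the pair: q_T = 172/3, q_A = 196/3.
Price P = 309 - 368/3 = 559/3.
Talus's profit: (559/3 - 129)·(172/3) = 3287.1111.

3287.11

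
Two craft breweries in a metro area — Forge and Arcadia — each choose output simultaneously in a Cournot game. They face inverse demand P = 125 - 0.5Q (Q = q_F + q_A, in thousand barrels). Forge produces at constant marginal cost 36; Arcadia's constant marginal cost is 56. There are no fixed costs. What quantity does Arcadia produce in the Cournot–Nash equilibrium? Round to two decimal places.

Forge's profit: π_F = (125 - 0.5Q)q_F - (36q_F). Setting ∂π_F/∂q_F = 0: 89 - q_F - (1/2)(q_A) = 0.
Arcadia's first-order condition: 69 - q_A - (1/2)(q_F) = 0.
So q_F = (89 - (1/2)q_A) and q_A = (69 - (1/2)q_F).
Solving the pair: q_F = 218/3, q_A = 98/3.

32.67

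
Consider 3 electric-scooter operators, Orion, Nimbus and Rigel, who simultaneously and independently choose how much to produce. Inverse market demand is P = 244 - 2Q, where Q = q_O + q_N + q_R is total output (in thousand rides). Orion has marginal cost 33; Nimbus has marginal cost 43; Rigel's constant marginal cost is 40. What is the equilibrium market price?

90

Orion's profit: π_O = (244 - 2Q)q_O - (33q_O). Setting ∂π_O/∂q_O = 0: 211 - 4q_O - 2(q_N + q_R) = 0.
Nimbus's profit: π_N = (244 - 2Q)q_N - (43q_N). Setting ∂π_N/∂q_N = 0: 201 - 4q_N - 2(q_O + q_R) = 0.
Rigel's profit: π_R = (244 - 2Q)q_R - (40q_R). Setting ∂π_R/∂q_R = 0: 204 - 4q_R - 2(q_O + q_N) = 0.
Adding the 3 conditions: 616 − 4Q − 4Q = 0, i.e. Q = 77.
Back-substituting: q_O = (211 − 154)/2 = 57/2, q_N = (201 − 154)/2 = 47/2, q_R = (204 − 154)/2 = 25.
Total output Q = 77, so price P = 244 - 2·77 = 90.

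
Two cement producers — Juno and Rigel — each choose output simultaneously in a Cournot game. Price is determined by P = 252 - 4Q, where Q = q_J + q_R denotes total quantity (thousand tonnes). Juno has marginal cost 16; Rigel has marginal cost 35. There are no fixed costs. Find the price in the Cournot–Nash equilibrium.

101

Juno's profit: π_J = (252 - 4Q)q_J - (16q_J). Setting ∂π_J/∂q_J = 0: 236 - 8q_J - 4(q_R) = 0.
Rigel's profit: π_R = (252 - 4Q)q_R - (35q_R). Setting ∂π_R/∂q_R = 0: 217 - 8q_R - 4(q_J) = 0.
Rearranging gives the reaction functions q_J = (236 - 4q_R)/8 and q_R = (217 - 4q_J)/8.
Substituting one into the other gives q_J = 85/4 and q_R = 33/2.
Total output Q = 151/4, so price P = 252 - 4·(151/4) = 101.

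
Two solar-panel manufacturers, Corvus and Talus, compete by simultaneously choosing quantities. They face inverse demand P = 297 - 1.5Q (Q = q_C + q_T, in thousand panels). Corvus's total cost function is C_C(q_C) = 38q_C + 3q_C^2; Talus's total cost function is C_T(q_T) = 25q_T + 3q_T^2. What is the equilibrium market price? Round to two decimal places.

221.14

Corvus's profit: π_C = (297 - 1.5Q)q_C - (38q_C + 3q_C²). Setting ∂π_C/∂q_C = 0: 259 - 9q_C - (3/2)(q_T) = 0.
Talus's first-order condition: 272 - 9q_T - (3/2)(q_C) = 0.
So q_C = (259 - (3/2)q_T)/9 and q_T = (272 - (3/2)q_C)/9.
Solving the pair: q_C = 24.4190, q_T = 26.1524.
Total output Q = 354/7, so price P = 297 - (3/2)·(354/7) = 1548/7.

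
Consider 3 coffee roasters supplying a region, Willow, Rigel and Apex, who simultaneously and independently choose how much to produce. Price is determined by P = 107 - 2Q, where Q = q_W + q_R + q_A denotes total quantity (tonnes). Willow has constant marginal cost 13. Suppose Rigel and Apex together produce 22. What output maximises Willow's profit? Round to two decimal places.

12.50

With rivals' combined output fixed at 22, Willow's profit is π_W = (107 - 2·22 - 2q_W)q_W - (13q_W) = (63 - 2q_W)q_W - (13q_W).
∂π_W/∂q_W = 50 - 4q_W = 0, so q_W = 25/2.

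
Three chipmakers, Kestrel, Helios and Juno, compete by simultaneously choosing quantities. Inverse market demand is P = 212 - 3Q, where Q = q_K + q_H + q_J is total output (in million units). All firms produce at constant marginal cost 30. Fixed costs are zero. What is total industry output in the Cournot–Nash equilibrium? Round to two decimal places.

45.50

A representative firm's profit is π_i = q_i(212 - 3Q) - 30q_i.
First-order condition (treating rivals' output as given): 182 - 6q_i - 3·Σ_{j≠i} q_j = 0.
By symmetry each firm produces the same amount; substituting Σ_{j≠i} q_j = 2q_i yields q_i = 182/12 = 91/6.
Total output Q = 91/6 + 91/6 + 91/6 = 91/2.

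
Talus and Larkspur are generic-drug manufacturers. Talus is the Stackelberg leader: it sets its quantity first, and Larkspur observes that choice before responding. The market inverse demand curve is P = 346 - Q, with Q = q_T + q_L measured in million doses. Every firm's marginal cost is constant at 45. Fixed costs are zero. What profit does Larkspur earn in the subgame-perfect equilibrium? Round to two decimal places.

Solve by backward induction. Given q_T, the follower Larkspur maximises π_L = (346 - q_T - q_L)q_L - 45q_L.
∂π_L/∂q_L = 301 - q_T - 2q_L = 0 gives the reaction function q_L = (301 - q_T)/2.
The leader anticipates this reaction. Substituting into P = 346 - Q gives P = 391/2 - (1/2)q_T, so π_T = (391/2 - (1/2)q_T)q_T - 45q_T.
The leader's first-order condition 301/2 - q_T = 0 yields q_T = 301/2.
Then q_L = (301 - 301/2)/2 = 301/4.
Price P = 346 - 903/4 = 481/4.
Larkspur's profit: (481/4 - 45)·(301/4) = 5662.5625.

5662.56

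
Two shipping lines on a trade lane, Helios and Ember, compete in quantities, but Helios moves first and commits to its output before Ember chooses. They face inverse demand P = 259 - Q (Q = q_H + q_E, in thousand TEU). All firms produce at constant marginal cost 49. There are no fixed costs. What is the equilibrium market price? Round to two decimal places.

Solve by backward induction. Given q_H, the follower Ember maximises π_E = (259 - q_H - q_E)q_E - 49q_E.
Setting the follower's marginal profit to zero, 210 - q_H - 2q_E = 0, i.e. q_E = (210 - q_H)/2.
Helios substitutes q_E(q_H) into its own profit: π_H = q_H(259 - q_H - (210 - q_H)/2) - 49q_H = (154 - (1/2)q_H)q_H - 49q_H.
Leader FOC: 105 - q_H = 0, so q_H = 105.
Then q_E = (210 - 105)/2 = 105/2.
Total output Q = 315/2, so price P = 259 - 315/2 = 203/2.

101.50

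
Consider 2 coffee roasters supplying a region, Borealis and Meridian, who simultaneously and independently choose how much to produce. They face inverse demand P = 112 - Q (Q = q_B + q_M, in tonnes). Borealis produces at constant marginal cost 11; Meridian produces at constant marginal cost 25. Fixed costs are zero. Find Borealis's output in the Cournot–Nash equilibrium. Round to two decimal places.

38.33

Borealis's profit: π_B = (112 - Q)q_B - (11q_B). Setting ∂π_B/∂q_B = 0: 101 - 2q_B - (q_M) = 0.
Meridian's profit: π_M = (112 - Q)q_M - (25q_M). Setting ∂π_M/∂q_M = 0: 87 - 2q_M - (q_B) = 0.
So q_B = (101 - q_M)/2 and q_M = (87 - q_B)/2.
Solving the pair: q_B = 115/3, q_M = 73/3.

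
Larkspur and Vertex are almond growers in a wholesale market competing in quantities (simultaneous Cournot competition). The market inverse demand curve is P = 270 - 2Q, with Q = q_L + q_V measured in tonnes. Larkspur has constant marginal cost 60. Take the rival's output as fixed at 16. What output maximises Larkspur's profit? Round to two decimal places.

With the rival's output fixed at 16, Larkspur's profit is π_L = (270 - 2·16 - 2q_L)q_L - (60q_L) = (238 - 2q_L)q_L - (60q_L).
∂π_L/∂q_L = 178 - 4q_L = 0, so q_L = 89/2.

44.50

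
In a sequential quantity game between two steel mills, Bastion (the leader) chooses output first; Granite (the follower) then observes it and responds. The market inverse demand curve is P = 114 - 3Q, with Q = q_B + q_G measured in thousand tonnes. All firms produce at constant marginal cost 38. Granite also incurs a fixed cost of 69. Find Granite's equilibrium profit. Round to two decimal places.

51.33

Solve by backward induction. Given q_B, the follower Granite maximises π_G = (114 - 3q_B - 3q_G)q_G - 38q_G.
Follower FOC: 76 - 3q_B - 6q_G = 0, so q_G(q_B) = (76 - 3q_B)/6.
Bastion substitutes q_G(q_B) into its own profit: π_B = q_B(114 - 3q_B - (76 - 3q_B)/2) - 38q_B = (76 - (3/2)q_B)q_B - 38q_B.
Maximising: ∂π_B/∂q_B = 38 - 3q_B = 0, giving q_B = 38/3.
Then q_G = (76 - 3·(38/3))/6 = 19/3.
Price P = 114 - 3·19 = 57.
Granite's profit: (57 - 38)·(19/3) - 69 = 154/3.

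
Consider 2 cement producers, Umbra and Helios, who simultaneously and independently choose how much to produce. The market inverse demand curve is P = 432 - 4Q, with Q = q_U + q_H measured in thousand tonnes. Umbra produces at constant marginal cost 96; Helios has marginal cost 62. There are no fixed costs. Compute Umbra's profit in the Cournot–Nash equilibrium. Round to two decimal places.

2533.44

Umbra's profit: π_U = (432 - 4Q)q_U - (96q_U). Setting ∂π_U/∂q_U = 0: 336 - 8q_U - 4(q_H) = 0.
Helios's first-order condition: 370 - 8q_H - 4(q_U) = 0.
Rearranging gives the reaction functions q_U = (336 - 4q_H)/8 and q_H = (370 - 4q_U)/8.
Solving the pair: q_U = 151/6, q_H = 101/3.
Price P = 432 - 4·(353/6) = 590/3.
Umbra's profit: (590/3 - 96)·(151/6) = 2533.4444.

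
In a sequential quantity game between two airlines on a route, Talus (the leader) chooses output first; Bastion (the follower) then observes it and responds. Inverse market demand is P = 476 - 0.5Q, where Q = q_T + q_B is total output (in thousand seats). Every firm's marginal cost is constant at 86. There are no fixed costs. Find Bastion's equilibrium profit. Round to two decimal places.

Solve by backward induction. Given q_T, the follower Bastion maximises π_B = (476 - (1/2)q_T - (1/2)q_B)q_B - 86q_B.
∂π_B/∂q_B = 390 - (1/2)q_T - q_B = 0 gives the reaction function q_B = (390 - (1/2)q_T).
Talus substitutes q_B(q_T) into its own profit: π_T = q_T(476 - (1/2)q_T - (390 - (1/2)q_T)/2) - 86q_T = (281 - (1/4)q_T)q_T - 86q_T.
Maximising: ∂π_T/∂q_T = 195 - (1/2)q_T = 0, giving q_T = 390.
Then q_B = (390 - (1/2)·390) = 195.
Price P = 476 - (1/2)·585 = 367/2.
Bastion's profit: (367/2 - 86)·195 = 19012.5000.

19012.50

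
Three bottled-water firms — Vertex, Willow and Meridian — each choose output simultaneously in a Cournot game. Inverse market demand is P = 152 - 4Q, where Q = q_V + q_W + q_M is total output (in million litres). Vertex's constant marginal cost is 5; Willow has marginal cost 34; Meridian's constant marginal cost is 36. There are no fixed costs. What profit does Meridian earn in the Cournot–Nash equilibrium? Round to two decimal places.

107.64

Vertex's profit: π_V = (152 - 4Q)q_V - (5q_V). Setting ∂π_V/∂q_V = 0: 147 - 8q_V - 4(q_W + q_M) = 0.
Willow's first-order condition: 118 - 8q_W - 4(q_V + q_M) = 0.
Meridian's profit: π_M = (152 - 4Q)q_M - (36q_M). Setting ∂π_M/∂q_M = 0: 116 - 8q_M - 4(q_V + q_W) = 0.
Summing all 3 equations gives 381 − 16Q = 0, hence Q = 381/16.
Back-substituting: q_V = (147 − 381/4)/4 = 207/16, q_W = (118 − 381/4)/4 = 91/16, q_M = (116 − 381/4)/4 = 83/16.
Price P = 152 - 4·(381/16) = 227/4.
Meridian's profit: (227/4 - 36)·(83/16) = 107.6406.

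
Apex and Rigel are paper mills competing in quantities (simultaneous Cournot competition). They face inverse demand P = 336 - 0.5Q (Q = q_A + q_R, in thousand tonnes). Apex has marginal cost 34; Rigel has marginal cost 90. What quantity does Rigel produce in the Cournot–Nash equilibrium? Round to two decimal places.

126.67

Apex's profit: π_A = (336 - 0.5Q)q_A - (34q_A). Setting ∂π_A/∂q_A = 0: 302 - q_A - (1/2)(q_R) = 0.
Rigel's first-order condition: 246 - q_R - (1/2)(q_A) = 0.
So q_A = (302 - (1/2)q_R) and q_R = (246 - (1/2)q_A).
Solving the pair: q_A = 716/3, q_R = 380/3.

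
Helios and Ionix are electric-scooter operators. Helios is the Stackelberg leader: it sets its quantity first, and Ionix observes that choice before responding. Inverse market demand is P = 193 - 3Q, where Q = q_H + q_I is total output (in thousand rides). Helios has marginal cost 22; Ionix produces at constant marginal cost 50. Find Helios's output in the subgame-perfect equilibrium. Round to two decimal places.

The follower Ionix best-responds to any q_H: π_I = (193 - 3Q)q_I - 50q_I.
Follower FOC: 143 - 3q_H - 6q_I = 0, so q_I(q_H) = (143 - 3q_H)/6.
The leader anticipates this reaction. Substituting into P = 193 - 3Q gives P = 243/2 - (3/2)q_H, so π_H = (243/2 - (3/2)q_H)q_H - 22q_H.
Leader FOC: 199/2 - 3q_H = 0, so q_H = 199/6.
Then q_I = (143 - 3·(199/6))/6 = 29/4.

33.17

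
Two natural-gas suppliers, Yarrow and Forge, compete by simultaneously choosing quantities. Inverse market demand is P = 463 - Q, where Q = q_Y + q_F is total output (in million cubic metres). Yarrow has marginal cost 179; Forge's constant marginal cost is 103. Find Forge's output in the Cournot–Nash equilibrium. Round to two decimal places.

Yarrow's profit: π_Y = (463 - Q)q_Y - (179q_Y). Setting ∂π_Y/∂q_Y = 0: 284 - 2q_Y - (q_F) = 0.
Forge's profit: π_F = (463 - Q)q_F - (103q_F). Setting ∂π_F/∂q_F = 0: 360 - 2q_F - (q_Y) = 0.
Rearranging gives the reaction functions q_Y = (284 - q_F)/2 and q_F = (360 - q_Y)/2.
Substituting one into the other gives q_Y = 208/3 and q_F = 436/3.

145.33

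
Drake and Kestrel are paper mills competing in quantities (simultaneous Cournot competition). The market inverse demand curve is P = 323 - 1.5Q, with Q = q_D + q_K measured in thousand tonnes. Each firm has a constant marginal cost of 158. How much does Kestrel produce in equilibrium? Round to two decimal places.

A representative firm's profit is π_i = q_i(323 - 1.5Q) - 158q_i.
First-order condition (treating rivals' output as given): 165 - 3q_i - (3/2)q_j = 0.
With identical firms every q_j equals q_i, so q_j = q_i and 165 = (9/2)q_i, giving q_i = 110/3.

36.67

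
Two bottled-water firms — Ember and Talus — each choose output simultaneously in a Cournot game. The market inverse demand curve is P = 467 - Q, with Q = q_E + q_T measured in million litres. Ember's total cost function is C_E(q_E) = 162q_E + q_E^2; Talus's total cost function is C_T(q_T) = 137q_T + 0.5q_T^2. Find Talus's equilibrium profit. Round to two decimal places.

12771.38

Ember's profit: π_E = (467 - Q)q_E - (162q_E + q_E²). Setting ∂π_E/∂q_E = 0: 305 - 4q_E - (q_T) = 0.
Talus's first-order condition: 330 - 3q_T - (q_E) = 0.
So q_E = (305 - q_T)/4 and q_T = (330 - q_E)/3.
Substituting one into the other gives q_E = 585/11 and q_T = 1015/11.
Price P = 467 - 1600/11 = 321.5455.
Talus's profit: 321.5455·(1015/11) - 137·(1015/11) - (1/2)(1015/11)² = 12771.3843.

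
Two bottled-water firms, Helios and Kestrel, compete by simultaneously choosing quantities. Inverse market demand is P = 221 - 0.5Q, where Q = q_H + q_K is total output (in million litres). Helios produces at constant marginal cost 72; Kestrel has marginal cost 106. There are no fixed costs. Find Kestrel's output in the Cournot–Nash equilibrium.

Helios's profit: π_H = (221 - 0.5Q)q_H - (72q_H). Setting ∂π_H/∂q_H = 0: 149 - q_H - (1/2)(q_K) = 0.
Kestrel's first-order condition: 115 - q_K - (1/2)(q_H) = 0.
Best responses: q_H = (149 - (1/2)q_K), q_K = (115 - (1/2)q_H).
Solving the pair: q_H = 122, q_K = 54.

54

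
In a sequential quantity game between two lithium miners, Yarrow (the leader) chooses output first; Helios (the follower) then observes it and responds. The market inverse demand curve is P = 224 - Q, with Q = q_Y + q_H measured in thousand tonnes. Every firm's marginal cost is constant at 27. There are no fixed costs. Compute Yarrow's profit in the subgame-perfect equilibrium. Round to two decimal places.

4851.13

Solve by backward induction. Given q_Y, the follower Helios maximises π_H = (224 - q_Y - q_H)q_H - 27q_H.
Setting the follower's marginal profit to zero, 197 - q_Y - 2q_H = 0, i.e. q_H = (197 - q_Y)/2.
Yarrow substitutes q_H(q_Y) into its own profit: π_Y = q_Y(224 - q_Y - (197 - q_Y)/2) - 27q_Y = (251/2 - (1/2)q_Y)q_Y - 27q_Y.
Leader FOC: 197/2 - q_Y = 0, so q_Y = 197/2.
Then q_H = (197 - 197/2)/2 = 197/4.
Price P = 224 - 591/4 = 305/4.
Yarrow's profit: (305/4 - 27)·(197/2) = 4851.1250.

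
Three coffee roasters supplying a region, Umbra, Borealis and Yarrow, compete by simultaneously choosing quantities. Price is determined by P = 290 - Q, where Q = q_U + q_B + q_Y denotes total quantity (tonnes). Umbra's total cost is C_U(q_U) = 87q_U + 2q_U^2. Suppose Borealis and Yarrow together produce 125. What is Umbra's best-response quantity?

With rivals' combined output fixed at 125, Umbra's profit is π_U = (290 - 125 - q_U)q_U - (87q_U + 2q_U²) = (165 - q_U)q_U - (87q_U + 2q_U²).
∂π_U/∂q_U = 78 - 6q_U = 0, so q_U = 13.

13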